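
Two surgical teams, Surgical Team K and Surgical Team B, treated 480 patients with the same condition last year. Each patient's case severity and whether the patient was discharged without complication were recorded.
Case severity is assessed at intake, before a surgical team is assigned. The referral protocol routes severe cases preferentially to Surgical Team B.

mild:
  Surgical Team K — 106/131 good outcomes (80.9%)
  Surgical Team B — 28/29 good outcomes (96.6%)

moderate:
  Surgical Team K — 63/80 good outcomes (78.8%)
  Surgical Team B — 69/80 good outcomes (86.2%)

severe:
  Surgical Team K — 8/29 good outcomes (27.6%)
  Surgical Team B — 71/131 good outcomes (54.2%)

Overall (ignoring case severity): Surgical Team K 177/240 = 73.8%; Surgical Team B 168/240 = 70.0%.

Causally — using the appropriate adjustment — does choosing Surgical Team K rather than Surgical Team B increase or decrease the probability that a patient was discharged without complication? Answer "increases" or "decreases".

decreases

Case severity differs across surgical teams for reasons unrelated to any effect of the surgical team itself, and it separately predicts the outcome — a classic confounder. We must compare within case severity levels.
Within each level — mild: 80.9% vs 96.6%; moderate: 78.8% vs 86.2%; severe: 27.6% vs 54.2% — Surgical Team B is higher every time.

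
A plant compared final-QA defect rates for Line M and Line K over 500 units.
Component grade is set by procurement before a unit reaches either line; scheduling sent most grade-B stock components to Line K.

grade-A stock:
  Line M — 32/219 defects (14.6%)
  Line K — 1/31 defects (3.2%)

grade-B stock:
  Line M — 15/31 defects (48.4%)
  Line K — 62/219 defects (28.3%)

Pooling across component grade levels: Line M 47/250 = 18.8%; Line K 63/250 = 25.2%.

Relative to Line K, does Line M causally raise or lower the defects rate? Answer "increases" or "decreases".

increases

The component grade-specific comparison favours Line K throughout, but the pooled figures favour Line M. The question is whether to condition on component grade.
Here component grade is a common cause — it drives both which line a case falls under and the outcome. The crude comparison mixes populations; the stratum-specific rates are the causally relevant ones.
Within each level — grade-A stock: 14.6% vs 3.2%; grade-B stock: 48.4% vs 28.3% — Line K is lower every time.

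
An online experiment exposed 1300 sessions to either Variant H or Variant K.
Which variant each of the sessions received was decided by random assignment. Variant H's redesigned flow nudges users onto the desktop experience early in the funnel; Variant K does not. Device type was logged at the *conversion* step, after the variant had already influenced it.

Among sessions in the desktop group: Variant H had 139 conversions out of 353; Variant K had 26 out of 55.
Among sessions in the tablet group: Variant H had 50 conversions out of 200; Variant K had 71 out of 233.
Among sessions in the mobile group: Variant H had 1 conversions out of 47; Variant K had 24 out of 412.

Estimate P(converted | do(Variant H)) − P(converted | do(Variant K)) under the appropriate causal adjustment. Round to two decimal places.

Within every device type level Variant K has the higher rate, yet pooled Variant H does — Simpson's reversal.
The distribution of device type is itself part of what the variant does — it is an intermediate outcome. Holding it fixed would remove that part of the effect; the total effect is the pooled difference.
The causal difference is the pooled difference: 0.317 − 0.173 = +0.144.

+0.14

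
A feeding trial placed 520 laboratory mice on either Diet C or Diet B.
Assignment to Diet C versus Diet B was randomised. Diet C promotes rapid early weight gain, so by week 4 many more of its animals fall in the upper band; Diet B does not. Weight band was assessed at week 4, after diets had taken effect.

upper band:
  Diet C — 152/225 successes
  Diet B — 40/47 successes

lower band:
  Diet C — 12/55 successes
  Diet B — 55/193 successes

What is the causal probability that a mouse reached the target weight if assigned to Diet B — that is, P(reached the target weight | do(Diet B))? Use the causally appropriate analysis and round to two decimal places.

0.40

Diet B is higher inside every week-4 weight band stratum but Diet C is higher in aggregate. Whether to stratify depends on how week-4 weight band relates to the diet.
The distribution of week-4 weight band is itself part of what the diet does — it is an intermediate outcome. Holding it fixed would remove that part of the effect; the total effect is the pooled difference.
So P(outcome | do(Diet B)) is just the pooled rate for Diet B: 95/240 = 0.396.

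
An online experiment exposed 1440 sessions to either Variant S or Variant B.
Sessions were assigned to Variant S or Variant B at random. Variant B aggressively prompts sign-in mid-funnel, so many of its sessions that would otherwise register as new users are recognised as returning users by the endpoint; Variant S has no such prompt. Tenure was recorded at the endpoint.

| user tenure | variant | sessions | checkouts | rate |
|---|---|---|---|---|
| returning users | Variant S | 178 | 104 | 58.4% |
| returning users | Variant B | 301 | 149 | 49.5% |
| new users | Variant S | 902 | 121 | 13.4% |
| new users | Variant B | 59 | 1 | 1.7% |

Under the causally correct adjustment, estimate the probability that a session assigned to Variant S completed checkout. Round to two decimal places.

Variant S is higher inside every user tenure stratum but Variant B is higher in aggregate. Whether to stratify depends on how user tenure relates to the variant.
Stratifying would compare variants among sessions the variants themselves sorted into user tenure groups — a form of selection on an intermediate. The unconditioned pooled rates give the total causal effect.
So P(outcome | do(Variant S)) is just the pooled rate for Variant S: 225/1080 = 0.208.

0.21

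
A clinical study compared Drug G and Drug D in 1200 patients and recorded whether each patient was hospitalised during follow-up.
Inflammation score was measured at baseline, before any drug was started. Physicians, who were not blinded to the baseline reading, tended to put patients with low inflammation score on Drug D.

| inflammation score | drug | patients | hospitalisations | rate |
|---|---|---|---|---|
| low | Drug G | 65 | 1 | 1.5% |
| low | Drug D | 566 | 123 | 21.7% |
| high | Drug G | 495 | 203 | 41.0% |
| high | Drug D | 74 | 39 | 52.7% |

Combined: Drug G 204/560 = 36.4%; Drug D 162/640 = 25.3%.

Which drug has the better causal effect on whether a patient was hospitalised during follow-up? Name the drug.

Drug G

The inflammation score-specific comparison favours Drug G throughout, but the pooled figures favour Drug D. The question is whether to condition on inflammation score.
The imbalance in inflammation score arose from how patients were allocated, not from anything the drug did; and inflammation score independently affects the outcome. The pooled gap is confounded — condition on inflammation score.
Within each level — low: 1.5% vs 21.7%; high: 41.0% vs 52.7% — Drug G is lower every time.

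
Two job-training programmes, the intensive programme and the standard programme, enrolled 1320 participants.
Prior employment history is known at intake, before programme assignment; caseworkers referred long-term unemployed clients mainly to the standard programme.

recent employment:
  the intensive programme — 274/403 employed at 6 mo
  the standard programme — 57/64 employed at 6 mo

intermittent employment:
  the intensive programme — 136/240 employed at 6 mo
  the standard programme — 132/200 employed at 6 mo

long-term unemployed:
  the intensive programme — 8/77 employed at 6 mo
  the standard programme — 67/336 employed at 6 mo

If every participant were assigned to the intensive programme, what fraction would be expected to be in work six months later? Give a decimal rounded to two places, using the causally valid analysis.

0.46

The stratified and pooled comparisons disagree (the standard programme wins within each prior employment history; the intensive programme wins overall), so the answer turns on the causal role of prior employment history.
The imbalance in prior employment history arose from how participants were allocated, not from anything the programme did; and prior employment history independently affects the outcome. The pooled gap is confounded — condition on prior employment history.
Standardising the intensive programme to the population prior employment history mix: 0.354·274/403 + 0.333·136/240 + 0.313·8/77 = 0.462.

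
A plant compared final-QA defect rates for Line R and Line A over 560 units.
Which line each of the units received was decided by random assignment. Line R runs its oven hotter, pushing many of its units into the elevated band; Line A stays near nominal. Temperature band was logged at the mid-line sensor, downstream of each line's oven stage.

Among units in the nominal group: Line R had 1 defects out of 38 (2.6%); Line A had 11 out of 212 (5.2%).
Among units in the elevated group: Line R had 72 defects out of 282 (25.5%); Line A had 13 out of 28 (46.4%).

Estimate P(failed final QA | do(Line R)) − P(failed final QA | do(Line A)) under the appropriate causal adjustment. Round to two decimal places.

The in-process temperature band-specific comparison favours Line R throughout, but the pooled figures favour Line A. The question is whether to condition on in-process temperature band.
In-process temperature band is downstream of the line. One should not condition on a consequence of treatment, so the overall rates are the right comparison.
The causal difference is the pooled difference: 0.228 − 0.100 = +0.128.

+0.13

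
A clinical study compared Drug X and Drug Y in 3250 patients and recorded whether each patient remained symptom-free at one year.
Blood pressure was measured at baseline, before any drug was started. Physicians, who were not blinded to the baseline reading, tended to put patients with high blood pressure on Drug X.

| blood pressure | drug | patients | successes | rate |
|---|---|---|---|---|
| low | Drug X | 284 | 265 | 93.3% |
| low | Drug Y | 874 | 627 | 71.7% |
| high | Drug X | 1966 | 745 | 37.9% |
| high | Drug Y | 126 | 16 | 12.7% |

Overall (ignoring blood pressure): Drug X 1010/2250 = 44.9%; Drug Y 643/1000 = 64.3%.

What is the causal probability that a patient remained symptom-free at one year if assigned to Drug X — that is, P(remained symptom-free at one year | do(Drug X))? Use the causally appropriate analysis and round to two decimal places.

Blood pressure is set before the drug has any effect — it is not caused by the drug — and it independently drives the outcome. That makes it a confounder, so the causal comparison is within blood pressure levels.
Standardising Drug X to the population blood pressure mix: 0.356·265/284 + 0.644·745/1966 = 0.576.

0.58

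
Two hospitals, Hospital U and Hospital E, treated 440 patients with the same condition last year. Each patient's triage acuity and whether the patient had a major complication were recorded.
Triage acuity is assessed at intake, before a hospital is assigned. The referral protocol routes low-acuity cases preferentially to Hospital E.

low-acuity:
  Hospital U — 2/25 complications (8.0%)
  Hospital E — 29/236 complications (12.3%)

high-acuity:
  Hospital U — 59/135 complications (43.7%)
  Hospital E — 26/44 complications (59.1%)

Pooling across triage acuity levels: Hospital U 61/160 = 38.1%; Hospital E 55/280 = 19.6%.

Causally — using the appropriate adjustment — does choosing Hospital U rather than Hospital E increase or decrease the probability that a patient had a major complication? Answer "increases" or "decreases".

decreases

The triage acuity-specific comparison favours Hospital U throughout, but the pooled figures favour Hospital E. The question is whether to condition on triage acuity.
Nothing the hospital does changes triage acuity; the imbalance is an allocation artefact. With triage acuity also predicting the outcome, the pooled figure is confounded, and the within-stratum comparison is the causal one.
Within each level — low-acuity: 8.0% vs 12.3%; high-acuity: 43.7% vs 59.1% — Hospital U is lower every time.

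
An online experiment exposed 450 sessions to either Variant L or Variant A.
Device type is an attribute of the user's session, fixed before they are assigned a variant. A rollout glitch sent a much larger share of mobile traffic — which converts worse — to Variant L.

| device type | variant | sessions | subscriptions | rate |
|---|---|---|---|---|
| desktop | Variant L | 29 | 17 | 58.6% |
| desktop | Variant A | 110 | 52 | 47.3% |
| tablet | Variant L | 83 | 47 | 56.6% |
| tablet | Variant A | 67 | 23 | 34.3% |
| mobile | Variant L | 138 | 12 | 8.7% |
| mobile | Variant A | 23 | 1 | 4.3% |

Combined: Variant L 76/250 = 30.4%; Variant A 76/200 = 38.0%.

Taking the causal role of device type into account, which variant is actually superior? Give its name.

The device type-specific comparison favours Variant L throughout, but the pooled figures favour Variant A. The question is whether to condition on device type.
Since device type is a pre-existing factor (not a product of the variant) and it affects the outcome on its own, it is a confounder. The stratified rates, not the pooled rate, identify the causal effect.
Within each level — desktop: 58.6% vs 47.3%; tablet: 56.6% vs 34.3%; mobile: 8.7% vs 4.3% — Variant L is higher every time.

Variant L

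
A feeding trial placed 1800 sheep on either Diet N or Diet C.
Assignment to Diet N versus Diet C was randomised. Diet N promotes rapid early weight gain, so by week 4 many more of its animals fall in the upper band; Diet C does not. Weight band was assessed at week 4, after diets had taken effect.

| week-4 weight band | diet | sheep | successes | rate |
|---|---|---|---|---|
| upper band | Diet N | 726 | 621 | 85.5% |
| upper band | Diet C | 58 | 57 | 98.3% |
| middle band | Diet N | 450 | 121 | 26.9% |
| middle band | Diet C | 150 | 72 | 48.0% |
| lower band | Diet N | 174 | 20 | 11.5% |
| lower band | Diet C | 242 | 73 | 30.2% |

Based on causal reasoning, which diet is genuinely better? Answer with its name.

Within every week-4 weight band level Diet C has the higher rate, yet pooled Diet N does — Simpson's reversal.
Week-4 weight band is recorded after the diet and is itself shifted by it — it sits on the causal path from diet to outcome. Conditioning on a mediator would strip out part of the effect we want; the pooled comparison gives the total causal effect.
Pooled: Diet N 56.4% vs Diet C 44.9%; Diet N is higher overall.

Diet N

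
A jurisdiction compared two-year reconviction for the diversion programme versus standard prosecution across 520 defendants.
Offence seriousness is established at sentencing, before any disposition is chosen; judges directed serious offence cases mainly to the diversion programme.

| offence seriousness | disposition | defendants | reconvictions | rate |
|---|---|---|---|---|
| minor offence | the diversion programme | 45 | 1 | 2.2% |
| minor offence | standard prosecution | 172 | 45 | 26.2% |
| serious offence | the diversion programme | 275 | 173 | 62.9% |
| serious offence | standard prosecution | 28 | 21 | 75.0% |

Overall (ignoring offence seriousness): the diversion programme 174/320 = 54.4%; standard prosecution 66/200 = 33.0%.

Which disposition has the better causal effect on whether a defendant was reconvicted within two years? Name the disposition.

the diversion programme

The offence seriousness-specific comparison favours the diversion programme throughout, but the pooled figures favour standard prosecution. The question is whether to condition on offence seriousness.
Nothing the disposition does changes offence seriousness; the imbalance is an allocation artefact. With offence seriousness also predicting the outcome, the pooled figure is confounded, and the within-stratum comparison is the causal one.
Within each level — minor offence: 2.2% vs 26.2%; serious offence: 62.9% vs 75.0% — the diversion programme is lower every time.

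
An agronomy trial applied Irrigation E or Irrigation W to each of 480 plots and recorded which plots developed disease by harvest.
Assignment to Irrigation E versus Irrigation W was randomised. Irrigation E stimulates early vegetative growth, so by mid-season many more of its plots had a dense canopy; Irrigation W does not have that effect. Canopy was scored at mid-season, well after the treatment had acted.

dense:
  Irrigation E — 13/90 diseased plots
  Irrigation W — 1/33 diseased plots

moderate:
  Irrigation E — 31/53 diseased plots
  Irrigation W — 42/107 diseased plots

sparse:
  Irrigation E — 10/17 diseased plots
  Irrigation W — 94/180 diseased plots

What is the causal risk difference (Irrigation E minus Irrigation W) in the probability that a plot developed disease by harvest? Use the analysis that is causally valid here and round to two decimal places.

-0.09

Stratifying would compare irrigations among plots the irrigations themselves sorted into mid-season canopy groups — a form of selection on an intermediate. The unconditioned pooled rates give the total causal effect.
The causal difference is the pooled difference: 0.338 − 0.428 = -0.091.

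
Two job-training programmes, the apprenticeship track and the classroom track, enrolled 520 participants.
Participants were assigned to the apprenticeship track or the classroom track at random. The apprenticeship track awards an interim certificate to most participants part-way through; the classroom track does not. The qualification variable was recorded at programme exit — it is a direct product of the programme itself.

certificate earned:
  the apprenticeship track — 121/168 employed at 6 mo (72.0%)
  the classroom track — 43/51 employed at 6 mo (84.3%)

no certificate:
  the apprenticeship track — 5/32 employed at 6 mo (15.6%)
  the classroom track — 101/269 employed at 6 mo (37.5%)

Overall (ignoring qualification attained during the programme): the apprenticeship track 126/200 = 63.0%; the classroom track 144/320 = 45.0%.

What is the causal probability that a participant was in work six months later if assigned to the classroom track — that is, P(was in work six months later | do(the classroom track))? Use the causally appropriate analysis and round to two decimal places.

the classroom track is higher inside every qualification attained during the programme stratum but the apprenticeship track is higher in aggregate. Whether to stratify depends on how qualification attained during the programme relates to the programme.
Stratifying would compare programmes among participants the programmes themselves sorted into qualification attained during the programme groups — a form of selection on an intermediate. The unconditioned pooled rates give the total causal effect.
So P(outcome | do(the classroom track)) is just the pooled rate for the classroom track: 144/320 = 0.450.

0.45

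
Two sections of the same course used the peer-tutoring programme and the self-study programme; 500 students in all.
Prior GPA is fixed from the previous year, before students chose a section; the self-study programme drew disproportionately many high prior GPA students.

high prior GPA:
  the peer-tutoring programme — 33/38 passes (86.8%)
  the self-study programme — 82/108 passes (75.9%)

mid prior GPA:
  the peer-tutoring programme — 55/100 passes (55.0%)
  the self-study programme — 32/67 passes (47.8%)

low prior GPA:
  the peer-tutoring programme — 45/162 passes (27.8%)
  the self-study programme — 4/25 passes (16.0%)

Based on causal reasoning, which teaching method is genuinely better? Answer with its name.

The stratified and pooled comparisons disagree (the peer-tutoring programme wins within each prior GPA band; the self-study programme wins overall), so the answer turns on the causal role of prior GPA band.
Since prior GPA band is a pre-existing factor (not a product of the teaching method) and it affects the outcome on its own, it is a confounder. The stratified rates, not the pooled rate, identify the causal effect.
Within each level — high prior GPA: 86.8% vs 75.9%; mid prior GPA: 55.0% vs 47.8%; low prior GPA: 27.8% vs 16.0% — the peer-tutoring programme is higher every time.

the peer-tutoring programme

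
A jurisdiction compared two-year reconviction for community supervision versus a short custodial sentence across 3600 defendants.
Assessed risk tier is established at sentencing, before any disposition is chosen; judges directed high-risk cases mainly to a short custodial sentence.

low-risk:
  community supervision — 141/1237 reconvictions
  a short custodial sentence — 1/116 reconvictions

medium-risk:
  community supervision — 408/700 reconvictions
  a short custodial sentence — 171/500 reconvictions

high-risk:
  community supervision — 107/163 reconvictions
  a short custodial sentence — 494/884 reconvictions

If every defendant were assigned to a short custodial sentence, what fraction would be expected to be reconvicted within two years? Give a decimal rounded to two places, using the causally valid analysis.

Here assessed risk tier is a common cause — it drives both which disposition a case falls under and the outcome. The crude comparison mixes populations; the stratum-specific rates are the causally relevant ones.
Standardising a short custodial sentence to the population assessed risk tier mix: 0.376·1/116 + 0.333·171/500 + 0.291·494/884 = 0.280.

0.28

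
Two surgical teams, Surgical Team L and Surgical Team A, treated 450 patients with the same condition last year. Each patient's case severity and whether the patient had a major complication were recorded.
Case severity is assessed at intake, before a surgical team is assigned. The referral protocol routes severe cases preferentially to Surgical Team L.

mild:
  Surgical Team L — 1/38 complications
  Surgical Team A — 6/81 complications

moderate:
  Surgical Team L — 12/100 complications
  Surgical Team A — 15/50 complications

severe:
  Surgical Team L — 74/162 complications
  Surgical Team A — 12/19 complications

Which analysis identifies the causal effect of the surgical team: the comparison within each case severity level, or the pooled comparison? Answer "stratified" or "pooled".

The imbalance in case severity arose from how patients were allocated, not from anything the surgical team did; and case severity independently affects the outcome. The pooled gap is confounded — condition on case severity.
Within each level — mild: 2.6% vs 7.4%; moderate: 12.0% vs 30.0%; severe: 45.7% vs 63.2% — Surgical Team L is lower every time.

stratified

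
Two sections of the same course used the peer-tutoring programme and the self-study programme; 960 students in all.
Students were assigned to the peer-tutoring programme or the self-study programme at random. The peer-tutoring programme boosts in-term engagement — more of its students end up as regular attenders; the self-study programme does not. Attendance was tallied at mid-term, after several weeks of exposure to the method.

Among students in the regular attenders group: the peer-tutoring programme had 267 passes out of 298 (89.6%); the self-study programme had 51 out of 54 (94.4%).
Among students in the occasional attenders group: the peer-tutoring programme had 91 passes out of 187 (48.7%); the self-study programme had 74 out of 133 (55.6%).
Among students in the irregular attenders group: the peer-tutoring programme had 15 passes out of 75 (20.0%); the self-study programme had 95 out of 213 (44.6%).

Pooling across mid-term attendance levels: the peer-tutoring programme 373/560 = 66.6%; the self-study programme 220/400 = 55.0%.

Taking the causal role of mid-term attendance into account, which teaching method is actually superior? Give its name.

Mid-term attendance is recorded after the teaching method and is itself shifted by it — it sits on the causal path from teaching method to outcome. Conditioning on a mediator would strip out part of the effect we want; the pooled comparison gives the total causal effect.
Pooled: the peer-tutoring programme 66.6% vs the self-study programme 55.0%; the peer-tutoring programme is higher overall.

the peer-tutoring programme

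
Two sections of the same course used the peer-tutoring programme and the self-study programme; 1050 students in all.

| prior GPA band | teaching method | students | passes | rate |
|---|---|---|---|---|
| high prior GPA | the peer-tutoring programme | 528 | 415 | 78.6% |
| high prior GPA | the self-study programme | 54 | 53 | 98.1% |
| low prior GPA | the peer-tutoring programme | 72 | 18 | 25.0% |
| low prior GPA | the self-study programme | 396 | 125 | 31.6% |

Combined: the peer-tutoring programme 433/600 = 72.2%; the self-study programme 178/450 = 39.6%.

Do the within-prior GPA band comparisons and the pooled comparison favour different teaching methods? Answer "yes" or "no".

Within each prior GPA band level (high prior GPA 78.6% vs 98.1%; low prior GPA 25.0% vs 31.6%), the self-study programme has the higher rate every time. Pooled: 72.2% vs 39.6% — the peer-tutoring programme has the higher rate overall. The two comparisons disagree.

yes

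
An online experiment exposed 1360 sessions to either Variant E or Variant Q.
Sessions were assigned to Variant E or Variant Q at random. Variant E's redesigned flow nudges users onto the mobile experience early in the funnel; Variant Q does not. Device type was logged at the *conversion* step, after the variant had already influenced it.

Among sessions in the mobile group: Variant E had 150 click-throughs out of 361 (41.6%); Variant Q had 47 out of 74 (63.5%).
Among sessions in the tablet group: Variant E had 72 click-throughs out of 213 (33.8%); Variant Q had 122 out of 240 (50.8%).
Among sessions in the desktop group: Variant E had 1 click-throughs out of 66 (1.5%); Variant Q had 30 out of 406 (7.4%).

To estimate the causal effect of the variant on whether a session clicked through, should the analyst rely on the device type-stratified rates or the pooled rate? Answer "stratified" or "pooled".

pooled

Within every device type level Variant Q has the higher rate, yet pooled Variant E does — Simpson's reversal.
Device type is recorded after the variant and is itself shifted by it — it sits on the causal path from variant to outcome. Conditioning on a mediator would strip out part of the effect we want; the pooled comparison gives the total causal effect.
Pooled: Variant E 34.8% vs Variant Q 27.6%; Variant E is higher overall.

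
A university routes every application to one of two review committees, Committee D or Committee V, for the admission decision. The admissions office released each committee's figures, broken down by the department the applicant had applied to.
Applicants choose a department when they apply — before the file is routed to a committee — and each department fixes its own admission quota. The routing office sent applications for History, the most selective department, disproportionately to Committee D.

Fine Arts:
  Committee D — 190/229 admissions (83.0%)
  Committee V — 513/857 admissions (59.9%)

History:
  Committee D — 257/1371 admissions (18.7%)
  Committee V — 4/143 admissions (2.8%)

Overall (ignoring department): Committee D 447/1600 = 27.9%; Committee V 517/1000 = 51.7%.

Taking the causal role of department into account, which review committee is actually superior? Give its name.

Department is set before the review committee has any effect — it is not caused by the review committee — and it independently drives the outcome. That makes it a confounder, so the causal comparison is within department levels.
Within each level — Fine Arts: 83.0% vs 59.9%; History: 18.7% vs 2.8% — Committee D is higher every time.

Committee D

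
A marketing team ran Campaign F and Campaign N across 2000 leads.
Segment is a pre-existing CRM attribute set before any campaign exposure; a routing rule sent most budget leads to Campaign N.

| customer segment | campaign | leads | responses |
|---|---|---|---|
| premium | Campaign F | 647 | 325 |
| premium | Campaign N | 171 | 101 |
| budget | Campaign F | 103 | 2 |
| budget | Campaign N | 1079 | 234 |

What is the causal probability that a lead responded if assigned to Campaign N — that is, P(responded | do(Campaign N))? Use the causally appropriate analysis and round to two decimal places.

0.37

Nothing the campaign does changes customer segment; the imbalance is an allocation artefact. With customer segment also predicting the outcome, the pooled figure is confounded, and the within-stratum comparison is the causal one.
Standardising Campaign N to the population customer segment mix: 0.409·101/171 + 0.591·234/1079 = 0.370.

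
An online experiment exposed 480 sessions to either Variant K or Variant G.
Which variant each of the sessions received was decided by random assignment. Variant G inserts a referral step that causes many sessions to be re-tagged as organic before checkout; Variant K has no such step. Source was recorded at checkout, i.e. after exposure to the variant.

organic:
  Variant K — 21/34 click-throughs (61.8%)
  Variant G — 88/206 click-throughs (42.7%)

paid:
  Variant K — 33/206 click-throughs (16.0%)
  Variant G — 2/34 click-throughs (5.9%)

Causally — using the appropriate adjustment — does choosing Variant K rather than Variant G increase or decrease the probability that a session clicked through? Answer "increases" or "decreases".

Because the variant influences traffic source, traffic source is a post-treatment mediator, not a confounder. Stratifying on it would bias the estimate; the causal effect is the crude pooled difference.
Pooled: Variant K 22.5% vs Variant G 37.5%; Variant G is higher overall.

decreases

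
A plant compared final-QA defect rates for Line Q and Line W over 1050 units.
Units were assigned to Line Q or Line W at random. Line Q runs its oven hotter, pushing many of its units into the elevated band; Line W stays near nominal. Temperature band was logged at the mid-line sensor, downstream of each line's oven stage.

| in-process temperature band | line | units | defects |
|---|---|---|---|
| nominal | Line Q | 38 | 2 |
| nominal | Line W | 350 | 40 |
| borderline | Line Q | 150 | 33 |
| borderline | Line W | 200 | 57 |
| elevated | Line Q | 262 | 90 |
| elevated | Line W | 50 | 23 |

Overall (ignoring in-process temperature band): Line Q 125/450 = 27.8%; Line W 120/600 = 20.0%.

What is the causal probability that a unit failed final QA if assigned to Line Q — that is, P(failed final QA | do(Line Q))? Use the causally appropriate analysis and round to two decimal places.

0.28

Within every in-process temperature band level Line Q has the lower rate, yet pooled Line W does — Simpson's reversal.
The distribution of in-process temperature band is itself part of what the line does — it is an intermediate outcome. Holding it fixed would remove that part of the effect; the total effect is the pooled difference.
So P(outcome | do(Line Q)) is just the pooled rate for Line Q: 125/450 = 0.278.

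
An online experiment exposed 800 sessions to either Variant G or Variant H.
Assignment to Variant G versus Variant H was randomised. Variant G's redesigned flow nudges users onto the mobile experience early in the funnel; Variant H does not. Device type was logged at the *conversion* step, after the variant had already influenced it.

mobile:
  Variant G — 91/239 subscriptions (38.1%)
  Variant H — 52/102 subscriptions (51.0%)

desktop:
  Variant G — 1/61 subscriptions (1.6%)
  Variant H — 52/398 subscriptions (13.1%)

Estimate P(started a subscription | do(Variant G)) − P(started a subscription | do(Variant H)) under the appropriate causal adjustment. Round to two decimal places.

+0.10

The device type-specific comparison favours Variant H throughout, but the pooled figures favour Variant G. The question is whether to condition on device type.
Because the variant influences device type, device type is a post-treatment mediator, not a confounder. Stratifying on it would bias the estimate; the causal effect is the crude pooled difference.
The causal difference is the pooled difference: 0.307 − 0.208 = +0.099.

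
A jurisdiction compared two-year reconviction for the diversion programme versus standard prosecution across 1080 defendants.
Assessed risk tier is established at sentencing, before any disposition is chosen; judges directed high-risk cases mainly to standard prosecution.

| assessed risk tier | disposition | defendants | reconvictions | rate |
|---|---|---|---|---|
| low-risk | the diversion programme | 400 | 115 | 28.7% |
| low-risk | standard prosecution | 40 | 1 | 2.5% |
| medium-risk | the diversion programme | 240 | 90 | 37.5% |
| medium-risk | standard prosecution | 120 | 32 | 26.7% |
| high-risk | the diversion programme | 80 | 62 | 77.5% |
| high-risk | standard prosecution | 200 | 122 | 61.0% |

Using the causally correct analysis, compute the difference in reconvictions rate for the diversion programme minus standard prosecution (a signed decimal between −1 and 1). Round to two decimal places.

+0.19

Assessed risk tier is set before the disposition has any effect — it is not caused by the disposition — and it independently drives the outcome. That makes it a confounder, so the causal comparison is within assessed risk tier levels.
Adjusting over the population distribution of assessed risk tier: 0.407·(0.287−0.025) + 0.333·(0.375−0.267) + 0.259·(0.775−0.610) = +0.186.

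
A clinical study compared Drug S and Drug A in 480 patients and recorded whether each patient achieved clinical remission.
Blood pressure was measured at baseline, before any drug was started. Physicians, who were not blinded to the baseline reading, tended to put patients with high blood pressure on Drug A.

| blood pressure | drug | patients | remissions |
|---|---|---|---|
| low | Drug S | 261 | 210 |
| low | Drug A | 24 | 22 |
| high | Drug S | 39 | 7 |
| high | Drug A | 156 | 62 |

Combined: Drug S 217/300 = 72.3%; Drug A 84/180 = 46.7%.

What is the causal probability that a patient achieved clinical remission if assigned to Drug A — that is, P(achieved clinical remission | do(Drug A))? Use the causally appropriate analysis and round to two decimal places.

0.71

Nothing the drug does changes blood pressure; the imbalance is an allocation artefact. With blood pressure also predicting the outcome, the pooled figure is confounded, and the within-stratum comparison is the causal one.
Standardising Drug A to the population blood pressure mix: 0.594·22/24 + 0.406·62/156 = 0.706.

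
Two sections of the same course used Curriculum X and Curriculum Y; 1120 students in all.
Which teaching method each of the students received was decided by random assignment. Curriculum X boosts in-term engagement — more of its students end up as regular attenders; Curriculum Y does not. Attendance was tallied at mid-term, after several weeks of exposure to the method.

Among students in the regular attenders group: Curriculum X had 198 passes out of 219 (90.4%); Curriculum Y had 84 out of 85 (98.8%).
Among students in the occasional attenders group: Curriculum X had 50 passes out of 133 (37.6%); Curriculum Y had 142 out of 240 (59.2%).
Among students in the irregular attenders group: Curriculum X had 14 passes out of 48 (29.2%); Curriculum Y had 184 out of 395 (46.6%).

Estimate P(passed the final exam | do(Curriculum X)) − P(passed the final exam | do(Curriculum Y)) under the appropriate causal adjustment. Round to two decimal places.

+0.09

Stratifying would compare teaching methods among students the teaching methods themselves sorted into mid-term attendance groups — a form of selection on an intermediate. The unconditioned pooled rates give the total causal effect.
The causal difference is the pooled difference: 0.655 − 0.569 = +0.086.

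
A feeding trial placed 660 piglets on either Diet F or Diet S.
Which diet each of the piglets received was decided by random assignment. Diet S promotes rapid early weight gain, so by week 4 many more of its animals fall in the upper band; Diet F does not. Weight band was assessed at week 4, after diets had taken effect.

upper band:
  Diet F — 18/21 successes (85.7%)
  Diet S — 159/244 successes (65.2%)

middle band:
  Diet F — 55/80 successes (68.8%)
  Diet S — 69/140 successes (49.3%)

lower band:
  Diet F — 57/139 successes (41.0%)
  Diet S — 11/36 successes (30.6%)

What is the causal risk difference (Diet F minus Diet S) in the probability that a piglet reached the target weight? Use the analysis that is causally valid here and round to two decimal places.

-0.03

Diet F is higher inside every week-4 weight band stratum but Diet S is higher in aggregate. Whether to stratify depends on how week-4 weight band relates to the diet.
Week-4 weight band lies on the pathway diet → week-4 weight band → outcome, so adjusting for it blocks the indirect effect. For the total causal effect of diet, use the unadjusted pooled rates.
The causal difference is the pooled difference: 0.542 − 0.569 = -0.027.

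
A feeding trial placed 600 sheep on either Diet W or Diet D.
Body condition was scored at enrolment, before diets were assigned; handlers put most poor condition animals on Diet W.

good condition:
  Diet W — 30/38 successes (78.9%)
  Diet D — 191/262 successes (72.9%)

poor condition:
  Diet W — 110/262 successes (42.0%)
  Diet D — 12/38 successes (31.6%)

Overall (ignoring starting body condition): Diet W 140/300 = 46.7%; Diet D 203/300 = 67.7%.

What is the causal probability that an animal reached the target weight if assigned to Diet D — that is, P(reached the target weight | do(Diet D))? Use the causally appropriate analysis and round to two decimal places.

0.52

Starting body condition is set before the diet has any effect — it is not caused by the diet — and it independently drives the outcome. That makes it a confounder, so the causal comparison is within starting body condition levels.
Standardising Diet D to the population starting body condition mix: 0.500·191/262 + 0.500·12/38 = 0.522.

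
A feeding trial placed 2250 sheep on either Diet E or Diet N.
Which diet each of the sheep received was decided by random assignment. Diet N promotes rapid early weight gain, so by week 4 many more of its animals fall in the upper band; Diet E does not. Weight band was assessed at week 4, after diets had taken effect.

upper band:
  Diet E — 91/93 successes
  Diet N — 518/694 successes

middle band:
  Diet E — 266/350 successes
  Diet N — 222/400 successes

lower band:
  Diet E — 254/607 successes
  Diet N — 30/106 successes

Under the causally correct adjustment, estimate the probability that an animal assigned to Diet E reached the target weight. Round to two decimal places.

Diet E is higher inside every week-4 weight band stratum but Diet N is higher in aggregate. Whether to stratify depends on how week-4 weight band relates to the diet.
Week-4 weight band is downstream of the diet. One should not condition on a consequence of treatment, so the overall rates are the right comparison.
So P(outcome | do(Diet E)) is just the pooled rate for Diet E: 611/1050 = 0.582.

0.58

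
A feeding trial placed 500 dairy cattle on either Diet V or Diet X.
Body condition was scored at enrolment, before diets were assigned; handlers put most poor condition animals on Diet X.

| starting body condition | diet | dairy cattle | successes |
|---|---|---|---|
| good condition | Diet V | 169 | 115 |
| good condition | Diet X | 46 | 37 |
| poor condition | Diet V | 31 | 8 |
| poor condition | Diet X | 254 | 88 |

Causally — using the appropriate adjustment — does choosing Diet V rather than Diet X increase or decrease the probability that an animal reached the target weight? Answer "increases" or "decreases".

Here starting body condition is a common cause — it drives both which diet a case falls under and the outcome. The crude comparison mixes populations; the stratum-specific rates are the causally relevant ones.
Within each level — good condition: 68.0% vs 80.4%; poor condition: 25.8% vs 34.6% — Diet X is higher every time.

decreases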